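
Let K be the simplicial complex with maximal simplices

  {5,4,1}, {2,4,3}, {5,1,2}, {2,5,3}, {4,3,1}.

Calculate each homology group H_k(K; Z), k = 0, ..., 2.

H_0 = Z,  H_1 = Z,  H_2 = 0.

Fix the vertex order 1 < 2 < 3 < 4 < 5 and write every simplex with vertices in increasing order. Then dim K = 2 and the simplices of K are:

  0-simplices (5): [1], [2], [3], [4], [5]
  1-simplices (10): [1,2], [1,3], [1,4], [1,5], [2,3], [2,4], [2,5], [3,4], [3,5], [4,5]
  2-simplices (5): [1,2,5], [1,3,4], [1,4,5], [2,3,4], [2,3,5]

Hence C_0 ≅ Z^5, C_1 ≅ Z^10, C_2 ≅ Z^5.

∂_1: C_1 → C_0 maps an edge to its endpoints' difference, ∂[p,q] = q − p.
This gives a 5×10 integer matrix of rank 4; reducing to Smith normal form yields diagonal entries (1,1,1,1).

∂_2: C_2 → C_1 acts by ∂[p,q,r] = [q,r] − [p,r] + [p,q]. For instance
  ∂[1,2,5] = [2,5] − [1,5] + [1,2],
  ∂[2,3,4] = [3,4] − [2,4] + [2,3].
This gives a 10×5 integer matrix of rank 5; reducing to Smith normal form yields diagonal entries (1,1,1,1,1).

Now H_k = ker ∂_k / im ∂_{k+1}, so:

  H_0: rank C_0 − rank ∂_1 = 5 − 4 = 1, and the invariant factors of ∂_1 are all 1, so H_0 = Z.
  H_1: rank ker ∂_1 − rank ∂_2 = (10 − 4) − 5 = 1, and the invariant factors of ∂_2 are all 1, so H_1 = Z.
  H_2: rank ker ∂_2 − rank ∂_3 = (5 − 5) − 0 = 0, and there is no ∂_3, so H_2 = 0.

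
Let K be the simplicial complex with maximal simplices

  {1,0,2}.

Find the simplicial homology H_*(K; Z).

H_0 ≅ Z,  H_1 = 0,  H_2 = 0.

Take the total order 0 < 1 < 2 on the vertex set. Then K (dimension 2) consists of the simplices:

  0-simplices (3): [0], [1], [2]
  1-simplices (3): [0,1], [0,2], [1,2]
  2-simplices (1): [0,1,2]

giving chain groups C_0 ≅ Z^3, C_1 ≅ Z^3, C_2 ≅ Z^1.

∂_1: C_1 → C_0 sends each edge [p,q] (with p < q) to q − p. For instance
  ∂[1,2] = [2] − [1].
The resulting 3×3 matrix has rank 2, and its Smith normal form has invariant factors (1,1).

∂_2: C_2 → C_1 maps a triangle to the signed sum of its edges. For instance
  ∂[0,1,2] = [1,2] − [0,2] + [0,1].
The 3×1 boundary matrix has rank 1 and Smith normal form diag(1).

Now H_k = ker ∂_k / im ∂_{k+1}, so:

  H_0: rank C_0 − rank ∂_1 = 3 − 2 = 1, and the invariant factors of ∂_1 are all 1, so H_0 = Z.
  H_1: rank ker ∂_1 − rank ∂_2 = (3 − 2) − 1 = 0, and the invariant factors of ∂_2 are all 1, so H_1 = 0.
  H_2: rank ker ∂_2 − rank ∂_3 = (1 − 1) − 0 = 0, and there is no ∂_3, so H_2 = 0.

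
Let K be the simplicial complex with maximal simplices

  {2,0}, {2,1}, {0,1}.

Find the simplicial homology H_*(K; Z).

H_0 ≅ Z,  H_1 ≅ Z.

Fix the vertex order 0 < 1 < 2 and write every simplex with vertices in increasing order. Then dim K = 1 and the simplices of K are:

  0-simplices (3): [0], [1], [2]
  1-simplices (3): [0,1], [0,2], [1,2]

giving chain groups C_0 ≅ Z^3, C_1 ≅ Z^3.

Boundary ∂_1: C_1 → C_0 sends each edge [p,q] (with p < q) to q − p. For instance
  ∂[0,2] = [2] − [0].
The resulting 3×3 matrix has rank 2, and its Smith normal form has invariant factors (1,1).

Computing H_k = (kernel of ∂_k) / (image of ∂_{k+1}):

  H_0: rank C_0 − rank ∂_1 = 3 − 2 = 1, and the invariant factors of ∂_1 are all 1, so H_0 = Z.
  H_1: rank ker ∂_1 − rank ∂_2 = (3 − 2) − 0 = 1, and there is no ∂_2, so H_1 = Z.

As a check, the Euler characteristic is 3 − 3 = 0, which agrees with 1 − 1 = 0.
(K is a triangulation of the circle S^1.)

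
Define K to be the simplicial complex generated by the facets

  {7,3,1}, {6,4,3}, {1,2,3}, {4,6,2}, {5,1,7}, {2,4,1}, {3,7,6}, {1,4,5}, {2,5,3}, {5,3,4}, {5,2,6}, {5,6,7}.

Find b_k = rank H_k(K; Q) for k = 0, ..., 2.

Fix the vertex order 1 < 2 < 3 < 4 < 5 < 6 < 7 and write every simplex with vertices in increasing order. Then dim K = 2 and the simplices of K are:

  0-simplices (7): [1], [2], [3], [4], [5], [6], [7]
  1-simplices (18): [1,2], [1,3], [1,4], [1,5], [1,7], [2,3], [2,4], [2,5], [2,6], [3,4], [3,5], [3,6], [3,7], [4,5], [4,6], [5,6], [5,7], [6,7]
  2-simplices (12): [1,2,3], [1,2,4], [1,3,7], [1,4,5], [1,5,7], [2,3,5], [2,4,6], [2,5,6], [3,4,5], [3,4,6], [3,6,7], [5,6,7]

Hence C_0 ≅ Z^7, C_1 ≅ Z^18, C_2 ≅ Z^12.

Boundary ∂_1: C_1 → C_0 sends each edge [p,q] (with p < q) to q − p. For instance
  ∂[6,7] = [7] − [6].
This gives a 7×18 integer matrix of rank 6; reducing to Smith normal form yields diagonal entries (1,1,1,1,1,1).

∂_2: C_2 → C_1 acts by ∂[p,q,r] = [q,r] − [p,r] + [p,q]. For instance
  ∂[2,4,6] = [4,6] − [2,6] + [2,4],
  ∂[1,2,3] = [2,3] − [1,3] + [1,2].
This gives a 18×12 integer matrix of rank 12; reducing to Smith normal form yields diagonal entries (1,1,1,1,1,1,1,1,1,1,1,2).

Reading off H_k = ker ∂_k / im ∂_{k+1}:

  H_0: rank C_0 − rank ∂_1 = 7 − 6 = 1, and the invariant factors of ∂_1 are all 1, so H_0 ≅ Z.
  H_1: rank ker ∂_1 − rank ∂_2 = (18 − 6) − 12 = 0, and ∂_2 has invariant factor 2 > 1, so H_1 ≅ Z/2.
  H_2: rank ker ∂_2 − rank ∂_3 = (12 − 12) − 0 = 0, and there is no ∂_3, so H_2 ≅ 0.

Hence the Betti numbers are b_0 = 1, b_1 = 0, b_2 = 0.

b_0 = 1, b_1 = 0, b_2 = 0.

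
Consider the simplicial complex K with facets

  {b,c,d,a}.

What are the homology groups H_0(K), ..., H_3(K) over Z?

Order the vertices as a < b < c < d. Listing each simplex with vertices in this order, K has dimension 3 with simplices:

  0-simplices (4): a, b, c, d
  1-simplices (6): ab, ac, ad, bc, bd, cd
  2-simplices (4): abc, abd, acd, bcd
  3-simplices (1): abcd

giving chain groups C_0 ≅ Z^4, C_1 ≅ Z^6, C_2 ≅ Z^4, C_3 ≅ Z^1.

Boundary ∂_1: C_1 → C_0 sends each edge [p,q] (with p < q) to q − p.
This gives a 4×6 integer matrix of rank 3; reducing to Smith normal form yields diagonal entries (1,1,1).

The boundary map ∂_2: C_2 → C_1 sends each 2-simplex [p,q,r] to [q,r] − [p,r] + [p,q]. For instance
  ∂acd = cd − ad + ac,
  ∂abc = bc − ac + ab.
As a 6×4 matrix over Z this has rank 3, with invariant factors (1,1,1).

Boundary ∂_3: C_3 → C_2 sends each 3-simplex σ to the alternating sum Σ_i (−1)^i (σ with its i-th vertex removed). For instance
  ∂abcd = bcd − acd + abd − abc.
The 4×1 boundary matrix has rank 1 and Smith normal form diag(1).

From H_k ≅ ker(∂_k) / im(∂_{k+1}) we obtain:

  H_0: rank C_0 − rank ∂_1 = 4 − 3 = 1, and the invariant factors of ∂_1 are all 1, so H_0 ≅ Z.
  H_1: rank ker ∂_1 − rank ∂_2 = (6 − 3) − 3 = 0, and the invariant factors of ∂_2 are all 1, so H_1 ≅ 0.
  H_2: rank ker ∂_2 − rank ∂_3 = (4 − 3) − 1 = 0, and the invariant factors of ∂_3 are all 1, so H_2 ≅ 0.
  H_3: rank ker ∂_3 − rank ∂_4 = (1 − 1) − 0 = 0, and there is no ∂_4, so H_3 ≅ 0.

(K is a triangulation of the 3-simplex.)

H_0 ≅ Z,  H_1 = 0,  H_2 = 0,  H_3 = 0.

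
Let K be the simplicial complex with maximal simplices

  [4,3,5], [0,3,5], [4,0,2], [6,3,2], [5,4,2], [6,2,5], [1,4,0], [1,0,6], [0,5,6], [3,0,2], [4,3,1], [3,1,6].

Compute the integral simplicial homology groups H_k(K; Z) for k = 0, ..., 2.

We work with the vertex ordering 0 < 1 < 2 < 3 < 4 < 5 < 6. The simplices of K, each written with vertices in increasing order, are:

  0-simplices (7): [0], [1], [2], [3], [4], [5], [6]
  1-simplices (18): [0,1], [0,2], [0,3], [0,4], [0,5], [0,6], [1,3], [1,4], [1,6], [2,3], [2,4], [2,5], [2,6], [3,4], [3,5], [3,6], [4,5], [5,6]
  2-simplices (12): [0,1,4], [0,1,6], [0,2,3], [0,2,4], [0,3,5], [0,5,6], [1,3,4], [1,3,6], [2,3,6], [2,4,5], [2,5,6], [3,4,5]

giving chain groups C_0 ≅ Z^7, C_1 ≅ Z^18, C_2 ≅ Z^12.

The boundary map ∂_1: C_1 → C_0 is given by ∂[p,q] = [q] − [p]. For instance
  ∂[1,3] = [3] − [1].
As a 7×18 matrix over Z this has rank 6, with invariant factors (1,1,1,1,1,1).

∂_2: C_2 → C_1 maps a triangle to the signed sum of its edges. For instance
  ∂[0,1,6] = [1,6] − [0,6] + [0,1],
  ∂[2,4,5] = [4,5] − [2,5] + [2,4].
The 18×12 boundary matrix has rank 12 and Smith normal form diag(1,1,1,1,1,1,1,1,1,1,1,2).

From H_k ≅ ker(∂_k) / im(∂_{k+1}) we obtain:

  H_0: rank C_0 − rank ∂_1 = 7 − 6 = 1, and the invariant factors of ∂_1 are all 1, so H_0 = Z.
  H_1: rank ker ∂_1 − rank ∂_2 = (18 − 6) − 12 = 0, and ∂_2 has invariant factor 2 > 1, so H_1 = Z/2.
  H_2: rank ker ∂_2 − rank ∂_3 = (12 − 12) − 0 = 0, and there is no ∂_3, so H_2 = 0.

H_0 ≅ Z,  H_1 ≅ Z/2,  H_2 = 0.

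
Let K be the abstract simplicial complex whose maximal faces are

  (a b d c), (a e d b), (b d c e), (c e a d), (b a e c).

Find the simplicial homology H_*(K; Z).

We work with the vertex ordering a < b < c < d < e. The simplices of K, each written with vertices in increasing order, are:

  0-simplices (5): a, b, c, d, e
  1-simplices (10): ab, ac, ad, ae, bc, bd, be, cd, ce, de
  2-simplices (10): abc, abd, abe, acd, ace, ade, bcd, bce, bde, cde
  3-simplices (5): abcd, abce, abde, acde, bcde

so the chain groups are C_0 ≅ Z^5, C_1 ≅ Z^10, C_2 ≅ Z^10, C_3 ≅ Z^5.

The boundary map ∂_1: C_1 → C_0 is given by ∂[p,q] = [q] − [p]. For instance
  ∂de = e − d.
As a 5×10 matrix over Z this has rank 4, with invariant factors (1,1,1,1).

The boundary map ∂_2: C_2 → C_1 acts by ∂[p,q,r] = [q,r] − [p,r] + [p,q]. For instance
  ∂abc = bc − ac + ab,
  ∂bcd = cd − bd + bc.
The 10×10 boundary matrix has rank 6 and Smith normal form diag(1,1,1,1,1,1).

∂_3: C_3 → C_2 sends each 3-simplex σ to the alternating sum Σ_i (−1)^i (σ with its i-th vertex removed). For instance
  ∂acde = cde − ade + ace − acd,
  ∂abde = bde − ade + abe − abd.
The 10×5 boundary matrix has rank 4 and Smith normal form diag(1,1,1,1).

Now H_k = ker ∂_k / im ∂_{k+1}, so:

  H_0: rank C_0 − rank ∂_1 = 5 − 4 = 1, and the invariant factors of ∂_1 are all 1, so H_0 = Z.
  H_1: rank ker ∂_1 − rank ∂_2 = (10 − 4) − 6 = 0, and the invariant factors of ∂_2 are all 1, so H_1 = 0.
  H_2: rank ker ∂_2 − rank ∂_3 = (10 − 6) − 4 = 0, and the invariant factors of ∂_3 are all 1, so H_2 = 0.
  H_3: rank ker ∂_3 − rank ∂_4 = (5 − 4) − 0 = 1, and there is no ∂_4, so H_3 = Z.

(K is a triangulation of the 3-sphere S^3.)

H_0 ≅ Z,  H_1 = 0,  H_2 = 0,  H_3 ≅ Z.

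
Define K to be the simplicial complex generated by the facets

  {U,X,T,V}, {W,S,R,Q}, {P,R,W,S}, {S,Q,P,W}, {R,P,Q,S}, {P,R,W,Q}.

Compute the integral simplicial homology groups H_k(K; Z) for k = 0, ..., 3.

H_0 ≅ Z^2,  H_1 = 0,  H_2 = 0,  H_3 ≅ Z.

Take the total order P < Q < R < S < T < U < V < W < X on the vertex set. Then K (dimension 3) consists of the simplices:

  0-simplices (9): P, Q, R, S, T, U, V, W, X
  1-simplices (16): PQ, PR, PS, PW, QR, QS, QW, RS, RW, SW, TU, TV, TX, UV, UX, VX
  2-simplices (14): PQR, PQS, PQW, PRS, PRW, PSW, QRS, QRW, QSW, RSW, TUV, TUX, TVX, UVX
  3-simplices (6): PQRS, PQRW, PQSW, PRSW, QRSW, TUVX

so the chain groups are C_0 ≅ Z^9, C_1 ≅ Z^16, C_2 ≅ Z^14, C_3 ≅ Z^6.

The boundary map ∂_1: C_1 → C_0 sends each edge [p,q] (with p < q) to q − p.
This gives a 9×16 integer matrix of rank 7; reducing to Smith normal form yields diagonal entries (1,1,1,1,1,1,1).

∂_2: C_2 → C_1 maps a triangle to the signed sum of its edges. For instance
  ∂QRW = RW − QW + QR,
  ∂PQR = QR − PR + PQ.
The resulting 16×14 matrix has rank 9, and its Smith normal form has invariant factors (1,1,1,1,1,1,1,1,1).

The boundary map ∂_3: C_3 → C_2 sends each 3-simplex σ to the alternating sum Σ_i (−1)^i (σ with its i-th vertex removed). For instance
  ∂PQRW = QRW − PRW + PQW − PQR,
  ∂TUVX = UVX − TVX + TUX − TUV.
As a 14×6 matrix over Z this has rank 5, with invariant factors (1,1,1,1,1).

From H_k ≅ ker(∂_k) / im(∂_{k+1}) we obtain:

  H_0: rank C_0 − rank ∂_1 = 9 − 7 = 2, and the invariant factors of ∂_1 are all 1, so H_0 = Z^2.
  H_1: rank ker ∂_1 − rank ∂_2 = (16 − 7) − 9 = 0, and the invariant factors of ∂_2 are all 1, so H_1 = 0.
  H_2: rank ker ∂_2 − rank ∂_3 = (14 − 9) − 5 = 0, and the invariant factors of ∂_3 are all 1, so H_2 = 0.
  H_3: rank ker ∂_3 − rank ∂_4 = (6 − 5) − 0 = 1, and there is no ∂_4, so H_3 = Z.

As a check, the Euler characteristic is 9 − 16 + 14 − 6 = 1, which agrees with 2 − 0 + 0 − 1 = 1.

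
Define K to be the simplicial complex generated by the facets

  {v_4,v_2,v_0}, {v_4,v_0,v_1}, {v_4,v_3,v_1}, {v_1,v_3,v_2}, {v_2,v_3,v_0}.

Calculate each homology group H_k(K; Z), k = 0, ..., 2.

Take the total order v_0 < v_1 < v_2 < v_3 < v_4 on the vertex set. Then K (dimension 2) consists of the simplices:

  0-simplices (5): [v_0], [v_1], [v_2], [v_3], [v_4]
  1-simplices (10): [v_0,v_1], [v_0,v_2], [v_0,v_3], [v_0,v_4], [v_1,v_2], [v_1,v_3], [v_1,v_4], [v_2,v_3], [v_2,v_4], [v_3,v_4]
  2-simplices (5): [v_0,v_1,v_4], [v_0,v_2,v_3], [v_0,v_2,v_4], [v_1,v_2,v_3], [v_1,v_3,v_4]

Hence C_0 ≅ Z^5, C_1 ≅ Z^10, C_2 ≅ Z^5.

∂_1: C_1 → C_0 sends each edge [p,q] (with p < q) to q − p.
The 5×10 boundary matrix has rank 4 and Smith normal form diag(1,1,1,1).

The boundary map ∂_2: C_2 → C_1 sends each 2-simplex [p,q,r] to [q,r] − [p,r] + [p,q]. For instance
  ∂[v_0,v_2,v_4] = [v_2,v_4] − [v_0,v_4] + [v_0,v_2],
  ∂[v_1,v_3,v_4] = [v_3,v_4] − [v_1,v_4] + [v_1,v_3].
This gives a 10×5 integer matrix of rank 5; reducing to Smith normal form yields diagonal entries (1,1,1,1,1).

Now H_k = ker ∂_k / im ∂_{k+1}, so:

  H_0: rank C_0 − rank ∂_1 = 5 − 4 = 1, and the invariant factors of ∂_1 are all 1, so H_0 ≅ Z.
  H_1: rank ker ∂_1 − rank ∂_2 = (10 − 4) − 5 = 1, and the invariant factors of ∂_2 are all 1, so H_1 ≅ Z.
  H_2: rank ker ∂_2 − rank ∂_3 = (5 − 5) − 0 = 0, and there is no ∂_3, so H_2 ≅ 0.

H_0 = Z,  H_1 = Z,  H_2 = 0.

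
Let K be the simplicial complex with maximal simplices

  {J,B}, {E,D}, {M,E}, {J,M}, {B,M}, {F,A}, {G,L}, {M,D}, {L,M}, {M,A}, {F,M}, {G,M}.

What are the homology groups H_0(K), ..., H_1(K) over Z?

K has 9 vertices, 12 edges.
rank ∂_0 = 0, rank ∂_1 = 8 ⇒ b_0 = 9 − 0 − 8 = 1; all invariant factors of ∂_1 are 1 so no torsion. So H_0 = Z.
rank ∂_1 = 8, rank ∂_2 = 0 ⇒ b_1 = 12 − 8 − 0 = 4. So H_1 = Z^4.

H_0 = Z,  H_1 = Z^4.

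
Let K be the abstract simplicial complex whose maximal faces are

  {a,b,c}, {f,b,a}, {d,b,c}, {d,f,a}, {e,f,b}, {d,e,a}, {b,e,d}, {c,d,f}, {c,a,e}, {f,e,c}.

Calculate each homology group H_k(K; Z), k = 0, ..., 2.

We work with the vertex ordering a < b < c < d < e < f. The simplices of K, each written with vertices in increasing order, are:

  0-simplices (6): a, b, c, d, e, f
  1-simplices (15): ab, ac, ad, ae, af, bc, bd, be, bf, cd, ce, cf, de, df, ef
  2-simplices (10): abc, abf, ace, ade, adf, bcd, bde, bef, cdf, cef

so the chain groups are C_0 ≅ Z^6, C_1 ≅ Z^15, C_2 ≅ Z^10.

∂_1: C_1 → C_0 is given by ∂[p,q] = [q] − [p].
As a 6×15 matrix over Z this has rank 5, with invariant factors (1,1,1,1,1).

The boundary map ∂_2: C_2 → C_1 maps a triangle to the signed sum of its edges. For instance
  ∂cdf = df − cf + cd,
  ∂abf = bf − af + ab.
As a 15×10 matrix over Z this has rank 10, with invariant factors (1,1,1,1,1,1,1,1,1,2).

Reading off H_k = ker ∂_k / im ∂_{k+1}:

  H_0: rank C_0 − rank ∂_1 = 6 − 5 = 1, and the invariant factors of ∂_1 are all 1, so H_0 = Z.
  H_1: rank ker ∂_1 − rank ∂_2 = (15 − 5) − 10 = 0, and ∂_2 has invariant factor 2 > 1, so H_1 = Z/2Z.
  H_2: rank ker ∂_2 − rank ∂_3 = (10 − 10) − 0 = 0, and there is no ∂_3, so H_2 = 0.

As a check, the Euler characteristic is 6 − 15 + 10 = 1, which agrees with 1 − 0 + 0 = 1.

H_0 = Z,  H_1 = Z/2Z,  H_2 = 0.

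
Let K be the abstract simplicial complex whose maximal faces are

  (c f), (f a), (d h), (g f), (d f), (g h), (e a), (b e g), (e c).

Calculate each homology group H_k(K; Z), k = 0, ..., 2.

H_0 = Z,  H_1 = Z^3,  H_2 = 0.

Fix the vertex order a < b < c < d < e < f < g < h and write every simplex with vertices in increasing order. Then dim K = 2 and the simplices of K are:

  0-simplices (8): a, b, c, d, e, f, g, h
  1-simplices (11): ae, af, be, bg, ce, cf, df, dh, eg, fg, gh
  2-simplices (1): beg

giving chain groups C_0 ≅ Z^8, C_1 ≅ Z^11, C_2 ≅ Z^1.

The boundary map ∂_1: C_1 → C_0 maps an edge to its endpoints' difference, ∂[p,q] = q − p.
The 8×11 boundary matrix has rank 7 and Smith normal form diag(1,1,1,1,1,1,1).

Boundary ∂_2: C_2 → C_1 sends each 2-simplex [p,q,r] to [q,r] − [p,r] + [p,q]. For instance
  ∂beg = eg − bg + be.
This gives a 11×1 integer matrix of rank 1; reducing to Smith normal form yields diagonal entries (1).

Reading off H_k = ker ∂_k / im ∂_{k+1}:

  H_0: rank C_0 − rank ∂_1 = 8 − 7 = 1, and the invariant factors of ∂_1 are all 1, so H_0 ≅ Z.
  H_1: rank ker ∂_1 − rank ∂_2 = (11 − 7) − 1 = 3, and the invariant factors of ∂_2 are all 1, so H_1 ≅ Z^3.
  H_2: rank ker ∂_2 − rank ∂_3 = (1 − 1) − 0 = 0, and there is no ∂_3, so H_2 ≅ 0.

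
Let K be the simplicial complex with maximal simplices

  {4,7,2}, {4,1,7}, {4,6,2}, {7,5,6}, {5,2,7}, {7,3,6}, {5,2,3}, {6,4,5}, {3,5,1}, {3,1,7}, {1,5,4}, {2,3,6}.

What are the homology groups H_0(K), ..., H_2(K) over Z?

K has 7 vertices, 18 edges, 12 triangles.
rank ∂_0 = 0, rank ∂_1 = 6 ⇒ b_0 = 7 − 0 − 6 = 1; all invariant factors of ∂_1 are 1 so no torsion. So H_0 = Z.
rank ∂_1 = 6, rank ∂_2 = 12 ⇒ b_1 = 18 − 6 − 12 = 0; ∂_2 has invariant factor(s) [2] giving torsion. So H_1 = Z/2.
rank ∂_2 = 12, rank ∂_3 = 0 ⇒ b_2 = 12 − 12 − 0 = 0. So H_2 = 0.

H_0 ≅ Z,  H_1 ≅ Z/2,  H_2 = 0.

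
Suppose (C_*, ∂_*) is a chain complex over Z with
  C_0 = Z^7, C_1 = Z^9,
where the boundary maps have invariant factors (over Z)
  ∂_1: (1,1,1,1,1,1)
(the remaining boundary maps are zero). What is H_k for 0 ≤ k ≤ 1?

H_0: b_0 = 7 − 0 − 6 = 1; torsion from ∂_1 factors > 1: none. So H_0 ≅ Z.
H_1: b_1 = 9 − 6 − 0 = 3; torsion from ∂_2 factors > 1: none. So H_1 ≅ Z^3.

H_0 ≅ Z,  H_1 ≅ Z^3.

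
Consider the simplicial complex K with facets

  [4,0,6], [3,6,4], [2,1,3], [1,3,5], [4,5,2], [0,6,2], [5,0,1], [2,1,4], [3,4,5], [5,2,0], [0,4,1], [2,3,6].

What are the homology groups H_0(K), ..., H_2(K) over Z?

H_0 ≅ Z,  H_1 ≅ Z/2Z,  H_2 = 0.

Take the total order 0 < 1 < 2 < 3 < 4 < 5 < 6 on the vertex set. Then K (dimension 2) consists of the simplices:

  0-simplices (7): [0], [1], [2], [3], [4], [5], [6]
  1-simplices (18): [0,1], [0,2], [0,4], [0,5], [0,6], [1,2], [1,3], [1,4], [1,5], [2,3], [2,4], [2,5], [2,6], [3,4], [3,5], [3,6], [4,5], [4,6]
  2-simplices (12): [0,1,4], [0,1,5], [0,2,5], [0,2,6], [0,4,6], [1,2,3], [1,2,4], [1,3,5], [2,3,6], [2,4,5], [3,4,5], [3,4,6]

Hence C_0 ≅ Z^7, C_1 ≅ Z^18, C_2 ≅ Z^12.

The boundary map ∂_1: C_1 → C_0 sends each edge [p,q] (with p < q) to q − p.
The 7×18 boundary matrix has rank 6 and Smith normal form diag(1,1,1,1,1,1).

The boundary map ∂_2: C_2 → C_1 acts by ∂[p,q,r] = [q,r] − [p,r] + [p,q]. For instance
  ∂[1,2,4] = [2,4] − [1,4] + [1,2],
  ∂[1,3,5] = [3,5] − [1,5] + [1,3].
As a 18×12 matrix over Z this has rank 12, with invariant factors (1,1,1,1,1,1,1,1,1,1,1,2).

Computing H_k = (kernel of ∂_k) / (image of ∂_{k+1}):

  H_0: rank C_0 − rank ∂_1 = 7 − 6 = 1, and the invariant factors of ∂_1 are all 1, so H_0 = Z.
  H_1: rank ker ∂_1 − rank ∂_2 = (18 − 6) − 12 = 0, and ∂_2 has invariant factor 2 > 1, so H_1 = Z/2Z.
  H_2: rank ker ∂_2 − rank ∂_3 = (12 − 12) − 0 = 0, and there is no ∂_3, so H_2 = 0.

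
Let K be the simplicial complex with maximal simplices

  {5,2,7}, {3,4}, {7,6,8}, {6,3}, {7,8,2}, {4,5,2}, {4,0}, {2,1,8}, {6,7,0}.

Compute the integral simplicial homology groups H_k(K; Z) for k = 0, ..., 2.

H_0 ≅ Z,  H_1 ≅ Z^2,  H_2 = 0.

Take the total order 0 < 1 < 2 < 3 < 4 < 5 < 6 < 7 < 8 on the vertex set. Then K (dimension 2) consists of the simplices:

  0-simplices (9): [0], [1], [2], [3], [4], [5], [6], [7], [8]
  1-simplices (16): [0,4], [0,6], [0,7], [1,2], [1,8], [2,4], [2,5], [2,7], [2,8], [3,4], [3,6], [4,5], [5,7], [6,7], [6,8], [7,8]
  2-simplices (6): [0,6,7], [1,2,8], [2,4,5], [2,5,7], [2,7,8], [6,7,8]

giving chain groups C_0 ≅ Z^9, C_1 ≅ Z^16, C_2 ≅ Z^6.

Boundary ∂_1: C_1 → C_0 is given by ∂[p,q] = [q] − [p]. For instance
  ∂[0,4] = [4] − [0].
The 9×16 boundary matrix has rank 8 and Smith normal form diag(1,1,1,1,1,1,1,1).

∂_2: C_2 → C_1 sends each 2-simplex [p,q,r] to [q,r] − [p,r] + [p,q]. For instance
  ∂[0,6,7] = [6,7] − [0,7] + [0,6],
  ∂[1,2,8] = [2,8] − [1,8] + [1,2].
The resulting 16×6 matrix has rank 6, and its Smith normal form has invariant factors (1,1,1,1,1,1).

From H_k ≅ ker(∂_k) / im(∂_{k+1}) we obtain:

  H_0: rank C_0 − rank ∂_1 = 9 − 8 = 1, and the invariant factors of ∂_1 are all 1, so H_0 ≅ Z.
  H_1: rank ker ∂_1 − rank ∂_2 = (16 − 8) − 6 = 2, and the invariant factors of ∂_2 are all 1, so H_1 ≅ Z^2.
  H_2: rank ker ∂_2 − rank ∂_3 = (6 − 6) − 0 = 0, and there is no ∂_3, so H_2 ≅ 0.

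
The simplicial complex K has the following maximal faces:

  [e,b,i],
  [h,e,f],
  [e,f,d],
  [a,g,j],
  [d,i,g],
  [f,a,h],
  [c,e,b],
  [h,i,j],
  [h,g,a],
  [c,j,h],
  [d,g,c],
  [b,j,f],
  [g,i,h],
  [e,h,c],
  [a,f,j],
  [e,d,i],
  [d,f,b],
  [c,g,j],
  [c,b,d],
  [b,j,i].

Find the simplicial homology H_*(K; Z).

H_0 = Z,  H_1 = Z ⊕ Z/2Z,  H_2 = 0.

Fix the vertex order a < b < c < d < e < f < g < h < i < j and write every simplex with vertices in increasing order. Then dim K = 2 and the simplices of K are:

  0-simplices (10): a, b, c, d, e, f, g, h, i, j
  1-simplices (30): af, ag, ah, aj, bc, bd, be, bf, bi, bj, cd, ce, cg, ch, cj, de, df, dg, di, ef, eh, ei, fh, fj, gh, gi, gj, hi, hj, ij
  2-simplices (20): afh, afj, agh, agj, bcd, bce, bdf, bei, bfj, bij, cdg, ceh, cgj, chj, def, dei, dgi, efh, ghi, hij

so the chain groups are C_0 ≅ Z^10, C_1 ≅ Z^30, C_2 ≅ Z^20.

The boundary map ∂_1: C_1 → C_0 is given by ∂[p,q] = [q] − [p]. For instance
  ∂bd = d − b.
The resulting 10×30 matrix has rank 9, and its Smith normal form has invariant factors (1,1,1,1,1,1,1,1,1).

Boundary ∂_2: C_2 → C_1 maps a triangle to the signed sum of its edges. For instance
  ∂cdg = dg − cg + cd,
  ∂bij = ij − bj + bi.
The resulting 30×20 matrix has rank 20, and its Smith normal form has invariant factors (1,1,1,1,1,1,1,1,1,1,1,1,1,1,1,1,1,1,1,2).

Now H_k = ker ∂_k / im ∂_{k+1}, so:

  H_0: rank C_0 − rank ∂_1 = 10 − 9 = 1, and the invariant factors of ∂_1 are all 1, so H_0 ≅ Z.
  H_1: rank ker ∂_1 − rank ∂_2 = (30 − 9) − 20 = 1, and ∂_2 has invariant factor 2 > 1, so H_1 ≅ Z ⊕ Z/2Z.
  H_2: rank ker ∂_2 − rank ∂_3 = (20 − 20) − 0 = 0, and there is no ∂_3, so H_2 ≅ 0.

As a check, the Euler characteristic is 10 − 30 + 20 = 0, which agrees with 1 − 1 + 0 = 0.
(K is a triangulation of the Klein bottle.)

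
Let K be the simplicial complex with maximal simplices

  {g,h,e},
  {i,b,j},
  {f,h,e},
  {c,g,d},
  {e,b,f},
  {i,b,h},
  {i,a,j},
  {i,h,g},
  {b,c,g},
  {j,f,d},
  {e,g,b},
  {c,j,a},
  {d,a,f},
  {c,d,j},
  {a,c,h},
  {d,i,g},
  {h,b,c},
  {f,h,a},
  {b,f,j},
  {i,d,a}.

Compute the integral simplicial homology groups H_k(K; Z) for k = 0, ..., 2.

K has 10 vertices, 30 edges, 20 triangles.
rank ∂_0 = 0, rank ∂_1 = 9 ⇒ b_0 = 10 − 0 − 9 = 1; all invariant factors of ∂_1 are 1 so no torsion. So H_0 ≅ Z.
rank ∂_1 = 9, rank ∂_2 = 20 ⇒ b_1 = 30 − 9 − 20 = 1; ∂_2 has invariant factor(s) [2] giving torsion. So H_1 ≅ Z ⊕ Z/2Z.
rank ∂_2 = 20, rank ∂_3 = 0 ⇒ b_2 = 20 − 20 − 0 = 0. So H_2 ≅ 0.

H_0 ≅ Z,  H_1 ≅ Z ⊕ Z/2Z,  H_2 = 0.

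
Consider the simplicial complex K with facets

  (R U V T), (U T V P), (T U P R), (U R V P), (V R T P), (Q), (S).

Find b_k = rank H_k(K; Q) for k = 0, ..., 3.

K has 7 vertices, 10 edges, 10 triangles, 5 3-simplices.
rank ∂_0 = 0, rank ∂_1 = 4 ⇒ b_0 = 7 − 0 − 4 = 3; all invariant factors of ∂_1 are 1 so no torsion. So H_0 ≅ Z^3.
rank ∂_1 = 4, rank ∂_2 = 6 ⇒ b_1 = 10 − 4 − 6 = 0; all invariant factors of ∂_2 are 1 so no torsion. So H_1 ≅ 0.
rank ∂_2 = 6, rank ∂_3 = 4 ⇒ b_2 = 10 − 6 − 4 = 0; all invariant factors of ∂_3 are 1 so no torsion. So H_2 ≅ 0.
rank ∂_3 = 4, rank ∂_4 = 0 ⇒ b_3 = 5 − 4 − 0 = 1. So H_3 ≅ Z.

b_0 = 3, b_1 = 0, b_2 = 0, b_3 = 1.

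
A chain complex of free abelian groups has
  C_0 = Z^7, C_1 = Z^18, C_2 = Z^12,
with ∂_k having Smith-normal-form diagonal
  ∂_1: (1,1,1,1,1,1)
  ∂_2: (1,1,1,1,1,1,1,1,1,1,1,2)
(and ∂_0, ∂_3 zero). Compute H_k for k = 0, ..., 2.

H_0 ≅ Z,  H_1 ≅ Z/2,  H_2 = 0.

H_0: b_0 = 7 − 0 − 6 = 1; torsion from ∂_1 factors > 1: none. So H_0 ≅ Z.
H_1: b_1 = 18 − 6 − 12 = 0; torsion from ∂_2 factors > 1: [2]. So H_1 ≅ Z/2.
H_2: b_2 = 12 − 12 − 0 = 0; torsion from ∂_3 factors > 1: none. So H_2 ≅ 0.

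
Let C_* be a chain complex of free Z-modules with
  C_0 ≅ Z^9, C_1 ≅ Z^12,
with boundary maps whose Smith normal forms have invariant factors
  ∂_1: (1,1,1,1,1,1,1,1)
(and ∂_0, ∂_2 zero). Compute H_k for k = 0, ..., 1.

H_0: b_0 = 9 − 0 − 8 = 1; torsion from ∂_1 factors > 1: none. So H_0 ≅ Z.
H_1: b_1 = 12 − 8 − 0 = 4; torsion from ∂_2 factors > 1: none. So H_1 ≅ Z^4.

H_0 ≅ Z,  H_1 ≅ Z^4.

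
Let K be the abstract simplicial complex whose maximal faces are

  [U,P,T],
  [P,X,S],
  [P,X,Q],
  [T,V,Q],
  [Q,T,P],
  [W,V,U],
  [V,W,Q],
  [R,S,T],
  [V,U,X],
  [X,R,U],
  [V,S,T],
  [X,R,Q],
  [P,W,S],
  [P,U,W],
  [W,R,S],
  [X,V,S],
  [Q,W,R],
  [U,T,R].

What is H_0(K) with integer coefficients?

H_0 ≅ Z.

We work with the vertex ordering P < Q < R < S < T < U < V < W < X. The simplices of K, each written with vertices in increasing order, are:

  0-simplices (9): P, Q, R, S, T, U, V, W, X
  1-simplices (27): PQ, PS, PT, PU, PW, PX, QR, QT, QV, QW, QX, RS, RT, RU, RW, RX, ST, SV, SW, SX, TU, TV, UV, UW, UX, VW, VX
  2-simplices (18): PQT, PQX, PSW, PSX, PTU, PUW, QRW, QRX, QTV, QVW, RST, RSW, RTU, RUX, STV, SVX, UVW, UVX

so the chain groups are C_0 ≅ Z^9, C_1 ≅ Z^27, C_2 ≅ Z^18.

The boundary map ∂_1: C_1 → C_0 is given by ∂[p,q] = [q] − [p]. For instance
  ∂QW = W − Q.
The 9×27 boundary matrix has rank 8 and Smith normal form diag(1,1,1,1,1,1,1,1).

Boundary ∂_2: C_2 → C_1 acts by ∂[p,q,r] = [q,r] − [p,r] + [p,q]. For instance
  ∂QRX = RX − QX + QR,
  ∂UVX = VX − UX + UV.
This gives a 27×18 integer matrix of rank 17; reducing to Smith normal form yields diagonal entries (1,1,1,1,1,1,1,1,1,1,1,1,1,1,1,1,1).

From H_k ≅ ker(∂_k) / im(∂_{k+1}) we obtain:

  H_0: rank C_0 − rank ∂_1 = 9 − 8 = 1, and the invariant factors of ∂_1 are all 1, so H_0 = Z.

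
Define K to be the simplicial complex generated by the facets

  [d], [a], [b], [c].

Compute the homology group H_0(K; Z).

H_0 = Z^4.

Fix the vertex order a < b < c < d and write every simplex with vertices in increasing order. Then dim K = 0 and the simplices of K are:

  0-simplices (4): a, b, c, d

Hence C_0 ≅ Z^4.

Reading off H_k = ker ∂_k / im ∂_{k+1}:

  H_0: rank C_0 − rank ∂_1 = 4 − 0 = 4, and there is no ∂_1, so H_0 = Z^4.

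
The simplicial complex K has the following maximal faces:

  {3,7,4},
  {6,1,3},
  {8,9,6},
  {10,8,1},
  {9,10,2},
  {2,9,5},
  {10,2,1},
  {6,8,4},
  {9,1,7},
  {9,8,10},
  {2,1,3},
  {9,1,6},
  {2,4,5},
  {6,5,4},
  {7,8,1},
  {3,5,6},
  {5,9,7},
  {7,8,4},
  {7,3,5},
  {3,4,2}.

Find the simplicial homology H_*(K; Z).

H_0 = Z,  H_1 = Z ⊕ Z_2,  H_2 = 0.

Fix the vertex order 1 < 2 < 3 < 4 < 5 < 6 < 7 < 8 < 9 < 10 and write every simplex with vertices in increasing order. Then dim K = 2 and the simplices of K are:

  0-simplices (10): [1], [2], [3], [4], [5], [6], [7], [8], [9], [10]
  1-simplices (30): (30 of them)
  2-simplices (20): (20 of them)

so the chain groups are C_0 ≅ Z^10, C_1 ≅ Z^30, C_2 ≅ Z^20.

∂_1: C_1 → C_0 sends each edge [p,q] (with p < q) to q − p. For instance
  ∂[3,5] = [5] − [3].
The 10×30 boundary matrix has rank 9 and Smith normal form diag(1,1,1,1,1,1,1,1,1).

The boundary map ∂_2: C_2 → C_1 sends each 2-simplex [p,q,r] to [q,r] − [p,r] + [p,q]. For instance
  ∂[4,5,6] = [5,6] − [4,6] + [4,5],
  ∂[3,4,7] = [4,7] − [3,7] + [3,4].
The 30×20 boundary matrix has rank 20 and Smith normal form diag(1,1,1,1,1,1,1,1,1,1,1,1,1,1,1,1,1,1,1,2).

Reading off H_k = ker ∂_k / im ∂_{k+1}:

  H_0: rank C_0 − rank ∂_1 = 10 − 9 = 1, and the invariant factors of ∂_1 are all 1, so H_0 ≅ Z.
  H_1: rank ker ∂_1 − rank ∂_2 = (30 − 9) − 20 = 1, and ∂_2 has invariant factor 2 > 1, so H_1 ≅ Z ⊕ Z_2.
  H_2: rank ker ∂_2 − rank ∂_3 = (20 − 20) − 0 = 0, and there is no ∂_3, so H_2 ≅ 0.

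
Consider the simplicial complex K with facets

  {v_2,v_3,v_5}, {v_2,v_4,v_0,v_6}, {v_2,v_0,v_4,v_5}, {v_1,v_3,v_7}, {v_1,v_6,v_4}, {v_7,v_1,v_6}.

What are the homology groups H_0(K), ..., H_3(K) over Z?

H_0 = Z,  H_1 = Z,  H_2 = 0,  H_3 = 0.

We work with the vertex ordering v_0 < v_1 < v_2 < v_3 < v_4 < v_5 < v_6 < v_7. The simplices of K, each written with vertices in increasing order, are:

  0-simplices (8): [v_0], [v_1], [v_2], [v_3], [v_4], [v_5], [v_6], [v_7]
  1-simplices (17): (17 of them)
  2-simplices (11): (11 of them)
  3-simplices (2): [v_0,v_2,v_4,v_5], [v_0,v_2,v_4,v_6]

Hence C_0 ≅ Z^8, C_1 ≅ Z^17, C_2 ≅ Z^11, C_3 ≅ Z^2.

∂_1: C_1 → C_0 maps an edge to its endpoints' difference, ∂[p,q] = q − p.
The resulting 8×17 matrix has rank 7, and its Smith normal form has invariant factors (1,1,1,1,1,1,1).

The boundary map ∂_2: C_2 → C_1 sends each 2-simplex [p,q,r] to [q,r] − [p,r] + [p,q]. For instance
  ∂[v_0,v_2,v_6] = [v_2,v_6] − [v_0,v_6] + [v_0,v_2],
  ∂[v_0,v_2,v_4] = [v_2,v_4] − [v_0,v_4] + [v_0,v_2].
As a 17×11 matrix over Z this has rank 9, with invariant factors (1,1,1,1,1,1,1,1,1).

Boundary ∂_3: C_3 → C_2 sends each 3-simplex σ to the alternating sum Σ_i (−1)^i (σ with its i-th vertex removed). For instance
  ∂[v_0,v_2,v_4,v_6] = [v_2,v_4,v_6] − [v_0,v_4,v_6] + [v_0,v_2,v_6] − [v_0,v_2,v_4],
  ∂[v_0,v_2,v_4,v_5] = [v_2,v_4,v_5] − [v_0,v_4,v_5] + [v_0,v_2,v_5] − [v_0,v_2,v_4].
The resulting 11×2 matrix has rank 2, and its Smith normal form has invariant factors (1,1).

From H_k ≅ ker(∂_k) / im(∂_{k+1}) we obtain:

  H_0: rank C_0 − rank ∂_1 = 8 − 7 = 1, and the invariant factors of ∂_1 are all 1, so H_0 ≅ Z.
  H_1: rank ker ∂_1 − rank ∂_2 = (17 − 7) − 9 = 1, and the invariant factors of ∂_2 are all 1, so H_1 ≅ Z.
  H_2: rank ker ∂_2 − rank ∂_3 = (11 − 9) − 2 = 0, and the invariant factors of ∂_3 are all 1, so H_2 ≅ 0.
  H_3: rank ker ∂_3 − rank ∂_4 = (2 − 2) − 0 = 0, and there is no ∂_4, so H_3 ≅ 0.

As a check, the Euler characteristic is 8 − 17 + 11 − 2 = 0, which agrees with 1 − 1 + 0 − 0 = 0.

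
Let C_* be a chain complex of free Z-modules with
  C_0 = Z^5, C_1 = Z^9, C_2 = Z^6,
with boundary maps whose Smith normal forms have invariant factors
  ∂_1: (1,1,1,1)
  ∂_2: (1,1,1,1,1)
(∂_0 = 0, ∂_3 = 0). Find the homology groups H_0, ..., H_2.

H_0 = Z,  H_1 = 0,  H_2 = Z.

H_0: b_0 = 5 − 0 − 4 = 1; torsion from ∂_1 factors > 1: none. So H_0 = Z.
H_1: b_1 = 9 − 4 − 5 = 0; torsion from ∂_2 factors > 1: none. So H_1 = 0.
H_2: b_2 = 6 − 5 − 0 = 1; torsion from ∂_3 factors > 1: none. So H_2 = Z.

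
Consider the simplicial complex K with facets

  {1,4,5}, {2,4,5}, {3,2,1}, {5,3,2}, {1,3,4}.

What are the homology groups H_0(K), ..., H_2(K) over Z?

H_0 = Z,  H_1 = Z,  H_2 = 0.

Fix the vertex order 1 < 2 < 3 < 4 < 5 and write every simplex with vertices in increasing order. Then dim K = 2 and the simplices of K are:

  0-simplices (5): [1], [2], [3], [4], [5]
  1-simplices (10): [1,2], [1,3], [1,4], [1,5], [2,3], [2,4], [2,5], [3,4], [3,5], [4,5]
  2-simplices (5): [1,2,3], [1,3,4], [1,4,5], [2,3,5], [2,4,5]

giving chain groups C_0 ≅ Z^5, C_1 ≅ Z^10, C_2 ≅ Z^5.

The boundary map ∂_1: C_1 → C_0 is given by ∂[p,q] = [q] − [p]. For instance
  ∂[3,5] = [5] − [3].
This gives a 5×10 integer matrix of rank 4; reducing to Smith normal form yields diagonal entries (1,1,1,1).

∂_2: C_2 → C_1 sends each 2-simplex [p,q,r] to [q,r] − [p,r] + [p,q]. For instance
  ∂[1,2,3] = [2,3] − [1,3] + [1,2],
  ∂[2,3,5] = [3,5] − [2,5] + [2,3].
The resulting 10×5 matrix has rank 5, and its Smith normal form has invariant factors (1,1,1,1,1).

From H_k ≅ ker(∂_k) / im(∂_{k+1}) we obtain:

  H_0: rank C_0 − rank ∂_1 = 5 − 4 = 1, and the invariant factors of ∂_1 are all 1, so H_0 = Z.
  H_1: rank ker ∂_1 − rank ∂_2 = (10 − 4) − 5 = 1, and the invariant factors of ∂_2 are all 1, so H_1 = Z.
  H_2: rank ker ∂_2 − rank ∂_3 = (5 − 5) − 0 = 0, and there is no ∂_3, so H_2 = 0.

As a check, the Euler characteristic is 5 − 10 + 5 = 0, which agrees with 1 − 1 + 0 = 0.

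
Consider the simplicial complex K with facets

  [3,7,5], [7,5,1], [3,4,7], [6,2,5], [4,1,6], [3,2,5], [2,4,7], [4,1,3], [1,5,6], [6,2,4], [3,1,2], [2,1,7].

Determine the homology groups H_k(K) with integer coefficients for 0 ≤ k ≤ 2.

Fix the vertex order 1 < 2 < 3 < 4 < 5 < 6 < 7 and write every simplex with vertices in increasing order. Then dim K = 2 and the simplices of K are:

  0-simplices (7): [1], [2], [3], [4], [5], [6], [7]
  1-simplices (18): [1,2], [1,3], [1,4], [1,5], [1,6], [1,7], [2,3], [2,4], [2,5], [2,6], [2,7], [3,4], [3,5], [3,7], [4,6], [4,7], [5,6], [5,7]
  2-simplices (12): [1,2,3], [1,2,7], [1,3,4], [1,4,6], [1,5,6], [1,5,7], [2,3,5], [2,4,6], [2,4,7], [2,5,6], [3,4,7], [3,5,7]

Hence C_0 ≅ Z^7, C_1 ≅ Z^18, C_2 ≅ Z^12.

Boundary ∂_1: C_1 → C_0 is given by ∂[p,q] = [q] − [p]. For instance
  ∂[1,6] = [6] − [1].
The resulting 7×18 matrix has rank 6, and its Smith normal form has invariant factors (1,1,1,1,1,1).

∂_2: C_2 → C_1 maps a triangle to the signed sum of its edges. For instance
  ∂[1,2,3] = [2,3] − [1,3] + [1,2],
  ∂[2,3,5] = [3,5] − [2,5] + [2,3].
This gives a 18×12 integer matrix of rank 12; reducing to Smith normal form yields diagonal entries (1,1,1,1,1,1,1,1,1,1,1,2).

Now H_k = ker ∂_k / im ∂_{k+1}, so:

  H_0: rank C_0 − rank ∂_1 = 7 − 6 = 1, and the invariant factors of ∂_1 are all 1, so H_0 ≅ Z.
  H_1: rank ker ∂_1 − rank ∂_2 = (18 − 6) − 12 = 0, and ∂_2 has invariant factor 2 > 1, so H_1 ≅ Z/2Z.
  H_2: rank ker ∂_2 − rank ∂_3 = (12 − 12) − 0 = 0, and there is no ∂_3, so H_2 ≅ 0.

As a check, the Euler characteristic is 7 − 18 + 12 = 1, which agrees with 1 − 0 + 0 = 1.

H_0 = Z,  H_1 = Z/2Z,  H_2 = 0.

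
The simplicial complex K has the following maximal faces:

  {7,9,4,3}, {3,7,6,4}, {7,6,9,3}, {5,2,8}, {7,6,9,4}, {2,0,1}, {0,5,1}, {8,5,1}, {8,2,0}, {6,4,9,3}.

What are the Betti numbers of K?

Take the total order 0 < 1 < 2 < 3 < 4 < 5 < 6 < 7 < 8 < 9 on the vertex set. Then K (dimension 3) consists of the simplices:

  0-simplices (10): [0], [1], [2], [3], [4], [5], [6], [7], [8], [9]
  1-simplices (20): [0,1], [0,2], [0,5], [0,8], [1,2], [1,5], [1,8], [2,5], [2,8], [3,4], [3,6], [3,7], [3,9], [4,6], [4,7], [4,9], [5,8], [6,7], [6,9], [7,9]
  2-simplices (15): [0,1,2], [0,1,5], [0,2,8], [1,5,8], [2,5,8], [3,4,6], [3,4,7], [3,4,9], [3,6,7], [3,6,9], [3,7,9], [4,6,7], [4,6,9], [4,7,9], [6,7,9]
  3-simplices (5): [3,4,6,7], [3,4,6,9], [3,4,7,9], [3,6,7,9], [4,6,7,9]

giving chain groups C_0 ≅ Z^10, C_1 ≅ Z^20, C_2 ≅ Z^15, C_3 ≅ Z^5.

Boundary ∂_1: C_1 → C_0 maps an edge to its endpoints' difference, ∂[p,q] = q − p.
As a 10×20 matrix over Z this has rank 8, with invariant factors (1,1,1,1,1,1,1,1).

The boundary map ∂_2: C_2 → C_1 acts by ∂[p,q,r] = [q,r] − [p,r] + [p,q]. For instance
  ∂[0,2,8] = [2,8] − [0,8] + [0,2],
  ∂[3,4,7] = [4,7] − [3,7] + [3,4].
As a 20×15 matrix over Z this has rank 11, with invariant factors (1,1,1,1,1,1,1,1,1,1,1).

∂_3: C_3 → C_2 sends each 3-simplex σ to the alternating sum Σ_i (−1)^i (σ with its i-th vertex removed). For instance
  ∂[3,4,7,9] = [4,7,9] − [3,7,9] + [3,4,9] − [3,4,7],
  ∂[3,4,6,7] = [4,6,7] − [3,6,7] + [3,4,7] − [3,4,6].
As a 15×5 matrix over Z this has rank 4, with invariant factors (1,1,1,1).

From H_k ≅ ker(∂_k) / im(∂_{k+1}) we obtain:

  H_0: rank C_0 − rank ∂_1 = 10 − 8 = 2, and the invariant factors of ∂_1 are all 1, so H_0 ≅ Z^2.
  H_1: rank ker ∂_1 − rank ∂_2 = (20 − 8) − 11 = 1, and the invariant factors of ∂_2 are all 1, so H_1 ≅ Z.
  H_2: rank ker ∂_2 − rank ∂_3 = (15 − 11) − 4 = 0, and the invariant factors of ∂_3 are all 1, so H_2 ≅ 0.
  H_3: rank ker ∂_3 − rank ∂_4 = (5 − 4) − 0 = 1, and there is no ∂_4, so H_3 ≅ Z.

As a check, the Euler characteristic is 10 − 20 + 15 − 5 = 0, which agrees with 2 − 1 + 0 − 1 = 0.

Hence the Betti numbers are b_0 = 2, b_1 = 1, b_2 = 0, b_3 = 1.

b_0 = 2, b_1 = 1, b_2 = 0, b_3 = 1.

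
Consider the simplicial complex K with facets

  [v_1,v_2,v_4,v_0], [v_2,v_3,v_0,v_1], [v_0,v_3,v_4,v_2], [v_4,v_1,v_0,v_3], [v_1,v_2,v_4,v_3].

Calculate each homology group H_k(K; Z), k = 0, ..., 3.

Order the vertices as v_0 < v_1 < v_2 < v_3 < v_4. Listing each simplex with vertices in this order, K has dimension 3 with simplices:

  0-simplices (5): [v_0], [v_1], [v_2], [v_3], [v_4]
  1-simplices (10): [v_0,v_1], [v_0,v_2], [v_0,v_3], [v_0,v_4], [v_1,v_2], [v_1,v_3], [v_1,v_4], [v_2,v_3], [v_2,v_4], [v_3,v_4]
  2-simplices (10): [v_0,v_1,v_2], [v_0,v_1,v_3], [v_0,v_1,v_4], [v_0,v_2,v_3], [v_0,v_2,v_4], [v_0,v_3,v_4], [v_1,v_2,v_3], [v_1,v_2,v_4], [v_1,v_3,v_4], [v_2,v_3,v_4]
  3-simplices (5): [v_0,v_1,v_2,v_3], [v_0,v_1,v_2,v_4], [v_0,v_1,v_3,v_4], [v_0,v_2,v_3,v_4], [v_1,v_2,v_3,v_4]

Hence C_0 ≅ Z^5, C_1 ≅ Z^10, C_2 ≅ Z^10, C_3 ≅ Z^5.

Boundary ∂_1: C_1 → C_0 is given by ∂[p,q] = [q] − [p]. For instance
  ∂[v_0,v_1] = [v_1] − [v_0].
The 5×10 boundary matrix has rank 4 and Smith normal form diag(1,1,1,1).

∂_2: C_2 → C_1 maps a triangle to the signed sum of its edges. For instance
  ∂[v_0,v_3,v_4] = [v_3,v_4] − [v_0,v_4] + [v_0,v_3],
  ∂[v_0,v_1,v_4] = [v_1,v_4] − [v_0,v_4] + [v_0,v_1].
As a 10×10 matrix over Z this has rank 6, with invariant factors (1,1,1,1,1,1).

The boundary map ∂_3: C_3 → C_2 sends each 3-simplex σ to the alternating sum Σ_i (−1)^i (σ with its i-th vertex removed). For instance
  ∂[v_1,v_2,v_3,v_4] = [v_2,v_3,v_4] − [v_1,v_3,v_4] + [v_1,v_2,v_4] − [v_1,v_2,v_3],
  ∂[v_0,v_2,v_3,v_4] = [v_2,v_3,v_4] − [v_0,v_3,v_4] + [v_0,v_2,v_4] − [v_0,v_2,v_3].
The 10×5 boundary matrix has rank 4 and Smith normal form diag(1,1,1,1).

From H_k ≅ ker(∂_k) / im(∂_{k+1}) we obtain:

  H_0: rank C_0 − rank ∂_1 = 5 − 4 = 1, and the invariant factors of ∂_1 are all 1, so H_0 ≅ Z.
  H_1: rank ker ∂_1 − rank ∂_2 = (10 − 4) − 6 = 0, and the invariant factors of ∂_2 are all 1, so H_1 ≅ 0.
  H_2: rank ker ∂_2 − rank ∂_3 = (10 − 6) − 4 = 0, and the invariant factors of ∂_3 are all 1, so H_2 ≅ 0.
  H_3: rank ker ∂_3 − rank ∂_4 = (5 − 4) − 0 = 1, and there is no ∂_4, so H_3 ≅ Z.

H_0 ≅ Z,  H_1 = 0,  H_2 = 0,  H_3 ≅ Z.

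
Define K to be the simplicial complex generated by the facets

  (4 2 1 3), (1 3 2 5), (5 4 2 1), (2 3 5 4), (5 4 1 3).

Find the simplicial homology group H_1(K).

Take the total order 1 < 2 < 3 < 4 < 5 on the vertex set. Then K (dimension 3) consists of the simplices:

  0-simplices (5): [1], [2], [3], [4], [5]
  1-simplices (10): [1,2], [1,3], [1,4], [1,5], [2,3], [2,4], [2,5], [3,4], [3,5], [4,5]
  2-simplices (10): [1,2,3], [1,2,4], [1,2,5], [1,3,4], [1,3,5], [1,4,5], [2,3,4], [2,3,5], [2,4,5], [3,4,5]
  3-simplices (5): [1,2,3,4], [1,2,3,5], [1,2,4,5], [1,3,4,5], [2,3,4,5]

Hence C_0 ≅ Z^5, C_1 ≅ Z^10, C_2 ≅ Z^10, C_3 ≅ Z^5.

Boundary ∂_1: C_1 → C_0 is given by ∂[p,q] = [q] − [p]. For instance
  ∂[3,4] = [4] − [3].
As a 5×10 matrix over Z this has rank 4, with invariant factors (1,1,1,1).

Boundary ∂_2: C_2 → C_1 maps a triangle to the signed sum of its edges. For instance
  ∂[1,2,4] = [2,4] − [1,4] + [1,2],
  ∂[2,3,4] = [3,4] − [2,4] + [2,3].
The resulting 10×10 matrix has rank 6, and its Smith normal form has invariant factors (1,1,1,1,1,1).

Boundary ∂_3: C_3 → C_2 sends each 3-simplex σ to the alternating sum Σ_i (−1)^i (σ with its i-th vertex removed). For instance
  ∂[1,3,4,5] = [3,4,5] − [1,4,5] + [1,3,5] − [1,3,4],
  ∂[1,2,3,4] = [2,3,4] − [1,3,4] + [1,2,4] − [1,2,3].
The 10×5 boundary matrix has rank 4 and Smith normal form diag(1,1,1,1).

Now H_k = ker ∂_k / im ∂_{k+1}, so:

  H_1: rank ker ∂_1 − rank ∂_2 = (10 − 4) − 6 = 0, and the invariant factors of ∂_2 are all 1, so H_1 ≅ 0.

(K is a triangulation of the 3-sphere S^3.)

H_1 ≅ 0.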